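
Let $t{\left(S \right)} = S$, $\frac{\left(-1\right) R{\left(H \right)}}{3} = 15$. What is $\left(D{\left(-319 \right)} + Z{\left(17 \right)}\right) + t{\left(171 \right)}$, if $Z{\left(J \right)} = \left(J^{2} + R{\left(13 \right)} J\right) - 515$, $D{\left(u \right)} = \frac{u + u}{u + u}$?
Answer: $-819$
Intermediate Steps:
$D{\left(u \right)} = 1$ ($D{\left(u \right)} = \frac{2 u}{2 u} = 2 u \frac{1}{2 u} = 1$)
$R{\left(H \right)} = -45$ ($R{\left(H \right)} = \left(-3\right) 15 = -45$)
$Z{\left(J \right)} = -515 + J^{2} - 45 J$ ($Z{\left(J \right)} = \left(J^{2} - 45 J\right) - 515 = -515 + J^{2} - 45 J$)
$\left(D{\left(-319 \right)} + Z{\left(17 \right)}\right) + t{\left(171 \right)} = \left(1 - \left(1280 - 289\right)\right) + 171 = \left(1 - 991\right) + 171 = -990 + 171 = -819$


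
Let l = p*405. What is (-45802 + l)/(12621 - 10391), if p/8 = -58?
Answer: -116861/1115 ≈ -104.81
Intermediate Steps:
p = -464 (p = 8*(-58) = -464)
l = -187920 (l = -464*405 = -187920)
(-45802 + l)/(12621 - 10391) = (-45802 - 187920)/(12621 - 10391) = -233722/2230 = -233722*1/2230 = -116861/1115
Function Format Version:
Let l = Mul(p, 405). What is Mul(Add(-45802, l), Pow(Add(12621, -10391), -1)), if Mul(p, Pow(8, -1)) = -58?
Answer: Rational(-116861, 1115) ≈ -104.81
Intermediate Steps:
p = -464 (p = Mul(8, -58) = -464)
l = -187920 (l = Mul(-464, 405) = -187920)
Mul(Add(-45802, l), Pow(Add(12621, -10391), -1)) = Mul(Add(-45802, -187920), Pow(Add(12621, -10391), -1)) = Mul(-233722, Pow(2230, -1)) = Mul(-233722, Rational(1, 2230)) = Rational(-116861, 1115)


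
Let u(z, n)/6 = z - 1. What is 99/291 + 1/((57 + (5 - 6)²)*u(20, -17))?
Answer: 218293/641364 ≈ 0.34036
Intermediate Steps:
u(z, n) = -6 + 6*z (u(z, n) = 6*(z - 1) = 6*(-1 + z) = -6 + 6*z)
99/291 + 1/((57 + (5 - 6)²)*u(20, -17)) = 99/291 + 1/((57 + (5 - 6)²)*(-6 + 6*20)) = 99*(1/291) + 1/((57 + (-1)²)*(-6 + 120)) = 33/97 + 1/((57 + 1)*114) = 33/97 + (1/114)/58 = 33/97 + (1/58)*(1/114) = 33/97 + 1/6612 = 218293/641364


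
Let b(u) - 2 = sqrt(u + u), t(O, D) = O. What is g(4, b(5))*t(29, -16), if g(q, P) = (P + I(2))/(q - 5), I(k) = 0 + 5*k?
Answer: -348 - 29*sqrt(10) ≈ -439.71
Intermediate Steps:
I(k) = 5*k
b(u) = 2 + sqrt(2)*sqrt(u) (b(u) = 2 + sqrt(u + u) = 2 + sqrt(2*u) = 2 + sqrt(2)*sqrt(u))
g(q, P) = (10 + P)/(-5 + q) (g(q, P) = (P + 5*2)/(q - 5) = (P + 10)/(-5 + q) = (10 + P)/(-5 + q))
g(4, b(5))*t(29, -16) = ((10 + (2 + sqrt(2)*sqrt(5)))/(-5 + 4))*29 = ((10 + (2 + sqrt(10)))/(-1))*29 = -(12 + sqrt(10))*29 = (-12 - sqrt(10))*29 = -348 - 29*sqrt(10)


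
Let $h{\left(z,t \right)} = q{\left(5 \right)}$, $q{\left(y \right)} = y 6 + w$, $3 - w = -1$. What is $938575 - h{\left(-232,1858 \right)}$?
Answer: $938541$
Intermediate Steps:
$w = 4$ ($w = 3 - -1 = 3 + 1 = 4$)
$q{\left(y \right)} = 4 + 6 y$ ($q{\left(y \right)} = y 6 + 4 = 6 y + 4 = 4 + 6 y$)
$h{\left(z,t \right)} = 34$ ($h{\left(z,t \right)} = 4 + 6 \cdot 5 = 4 + 30 = 34$)
$938575 - h{\left(-232,1858 \right)} = 938575 - 34 = 938541$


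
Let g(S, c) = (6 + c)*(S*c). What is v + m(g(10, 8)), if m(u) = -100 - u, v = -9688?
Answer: -10908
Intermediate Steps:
g(S, c) = S*c*(6 + c)
v + m(g(10, 8)) = -9688 + (-100 - 10*8*(6 + 8)) = -9688 + (-100 - 10*8*14) = -9688 + (-100 - 1*1120) = -9688 + (-100 - 1120) = -9688 - 1220 = -10908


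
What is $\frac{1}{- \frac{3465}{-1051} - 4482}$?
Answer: $- \frac{1051}{4707117} \approx -0.00022328$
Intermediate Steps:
$\frac{1}{- \frac{3465}{-1051} - 4482} = \frac{1}{\left(-3465\right) \left(- \frac{1}{1051}\right) - 4482} = \frac{1}{\frac{3465}{1051} - 4482} = \frac{1}{- \frac{4707117}{1051}} = - \frac{1051}{4707117}$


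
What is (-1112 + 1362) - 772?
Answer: -522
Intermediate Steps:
(-1112 + 1362) - 772 = 250 - 772 = -522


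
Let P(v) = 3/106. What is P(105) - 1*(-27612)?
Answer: 2926875/106 ≈ 27612.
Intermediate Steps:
P(v) = 3/106 (P(v) = 3*(1/106) = 3/106)
P(105) - 1*(-27612) = 3/106 - 1*(-27612) = 3/106 + 27612 = 2926875/106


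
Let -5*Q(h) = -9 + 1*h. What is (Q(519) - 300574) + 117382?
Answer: -183294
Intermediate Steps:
Q(h) = 9/5 - h/5 (Q(h) = -(-9 + 1*h)/5 = -(-9 + h)/5 = 9/5 - h/5)
(Q(519) - 300574) + 117382 = ((9/5 - ⅕*519) - 300574) + 117382 = ((9/5 - 519/5) - 300574) + 117382 = (-102 - 300574) + 117382 = -300676 + 117382 = -183294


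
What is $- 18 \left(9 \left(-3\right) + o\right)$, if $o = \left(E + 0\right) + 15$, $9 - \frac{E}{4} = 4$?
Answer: $-144$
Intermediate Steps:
$E = 20$ ($E = 36 - 16 = 20$)
$o = 35$ ($o = \left(20 + 0\right) + 15 = 20 + 15 = 35$)
$- 18 \left(9 \left(-3\right) + o\right) = - 18 \left(9 \left(-3\right) + 35\right) = - 18 \left(-27 + 35\right) = \left(-18\right) 8 = -144$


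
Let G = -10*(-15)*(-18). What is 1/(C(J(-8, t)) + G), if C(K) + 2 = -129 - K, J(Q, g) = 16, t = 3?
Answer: -1/2847 ≈ -0.00035125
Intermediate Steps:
G = -2700 (G = 150*(-18) = -2700)
C(K) = -131 - K (C(K) = -2 + (-129 - K) = -131 - K)
1/(C(J(-8, t)) + G) = 1/((-131 - 1*16) - 2700) = 1/((-131 - 16) - 2700) = 1/(-147 - 2700) = 1/(-2847) = -1/2847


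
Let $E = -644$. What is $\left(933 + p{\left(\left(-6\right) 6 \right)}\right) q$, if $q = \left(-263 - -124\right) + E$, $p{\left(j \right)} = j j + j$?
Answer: $-1717119$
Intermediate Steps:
$p{\left(j \right)} = j + j^{2}$ ($p{\left(j \right)} = j^{2} + j = j + j^{2}$)
$q = -783$ ($q = \left(-263 - -124\right) - 644 = \left(-263 + 124\right) - 644 = -139 - 644 = -783$)
$\left(933 + p{\left(\left(-6\right) 6 \right)}\right) q = \left(933 + \left(-6\right) 6 \left(1 - 36\right)\right) \left(-783\right) = \left(933 - 36 \left(1 - 36\right)\right) \left(-783\right) = \left(933 - -1260\right) \left(-783\right) = \left(933 + 1260\right) \left(-783\right) = 2193 \left(-783\right) = -1717119$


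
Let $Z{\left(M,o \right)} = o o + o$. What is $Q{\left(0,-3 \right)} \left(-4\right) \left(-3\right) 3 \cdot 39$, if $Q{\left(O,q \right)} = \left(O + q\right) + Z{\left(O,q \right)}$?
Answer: $4212$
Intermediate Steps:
$Z{\left(M,o \right)} = o + o^{2}$ ($Z{\left(M,o \right)} = o^{2} + o = o + o^{2}$)
$Q{\left(O,q \right)} = O + q + q \left(1 + q\right)$ ($Q{\left(O,q \right)} = \left(O + q\right) + q \left(1 + q\right) = O + q + q \left(1 + q\right)$)
$Q{\left(0,-3 \right)} \left(-4\right) \left(-3\right) 3 \cdot 39 = \left(0 - 3 - 3 \left(1 - 3\right)\right) \left(-4\right) \left(-3\right) 3 \cdot 39 = \left(0 - 3 - -6\right) 12 \cdot 3 \cdot 39 = \left(0 - 3 + 6\right) 36 \cdot 39 = 3 \cdot 36 \cdot 39 = 108 \cdot 39 = 4212$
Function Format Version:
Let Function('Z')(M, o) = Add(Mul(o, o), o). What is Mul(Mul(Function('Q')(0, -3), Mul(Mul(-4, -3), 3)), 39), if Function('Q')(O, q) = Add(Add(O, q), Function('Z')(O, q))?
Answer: 4212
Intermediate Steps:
Function('Z')(M, o) = Add(o, Pow(o, 2)) (Function('Z')(M, o) = Add(Pow(o, 2), o) = Add(o, Pow(o, 2)))
Function('Q')(O, q) = Add(O, q, Mul(q, Add(1, q))) (Function('Q')(O, q) = Add(Add(O, q), Mul(q, Add(1, q))) = Add(O, q, Mul(q, Add(1, q))))
Mul(Mul(Function('Q')(0, -3), Mul(Mul(-4, -3), 3)), 39) = Mul(Mul(Add(0, -3, Mul(-3, Add(1, -3))), Mul(Mul(-4, -3), 3)), 39) = Mul(Mul(Add(0, -3, Mul(-3, -2)), Mul(12, 3)), 39) = Mul(Mul(Add(0, -3, 6), 36), 39) = Mul(Mul(3, 36), 39) = Mul(108, 39) = 4212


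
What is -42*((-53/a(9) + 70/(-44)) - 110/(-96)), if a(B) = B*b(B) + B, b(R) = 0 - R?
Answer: -3227/264 ≈ -12.223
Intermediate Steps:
b(R) = -R
a(B) = B - B**2 (a(B) = B*(-B) + B = -B**2 + B = B - B**2)
-42*((-53/a(9) + 70/(-44)) - 110/(-96)) = -42*((-53*1/(9*(1 - 1*9)) + 70/(-44)) - 110/(-96)) = -42*((-53*1/(9*(1 - 9)) + 70*(-1/44)) - 110*(-1/96)) = -42*((-53/(9*(-8)) - 35/22) + 55/48) = -42*((-53/(-72) - 35/22) + 55/48) = -42*((-53*(-1/72) - 35/22) + 55/48) = -42*((53/72 - 35/22) + 55/48) = -42*(-677/792 + 55/48) = -42*461/1584 = -3227/264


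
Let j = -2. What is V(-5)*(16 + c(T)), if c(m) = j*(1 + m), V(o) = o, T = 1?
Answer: -60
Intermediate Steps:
c(m) = -2 - 2*m (c(m) = -2*(1 + m) = -2 - 2*m)
V(-5)*(16 + c(T)) = -5*(16 + (-2 - 2*1)) = -5*(16 + (-2 - 2)) = -5*(16 - 4) = -5*12 = -60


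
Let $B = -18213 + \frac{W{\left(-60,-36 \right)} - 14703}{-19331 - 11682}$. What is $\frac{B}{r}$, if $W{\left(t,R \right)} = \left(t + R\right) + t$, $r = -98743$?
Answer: $\frac{564824910}{3062316659} \approx 0.18444$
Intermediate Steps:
$W{\left(t,R \right)} = R + 2 t$ ($W{\left(t,R \right)} = \left(R + t\right) + t = R + 2 t$)
$B = - \frac{564824910}{31013}$ ($B = -18213 + \frac{\left(-36 + 2 \left(-60\right)\right) - 14703}{-19331 - 11682} = -18213 + \frac{\left(-36 - 120\right) - 14703}{-31013} = -18213 + \left(-156 - 14703\right) \left(- \frac{1}{31013}\right) = -18213 - - \frac{14859}{31013} = -18213 + \frac{14859}{31013} = - \frac{564824910}{31013} \approx -18213.0$)
$\frac{B}{r} = - \frac{564824910}{31013 \left(-98743\right)} = \left(- \frac{564824910}{31013}\right) \left(- \frac{1}{98743}\right) = \frac{564824910}{3062316659}$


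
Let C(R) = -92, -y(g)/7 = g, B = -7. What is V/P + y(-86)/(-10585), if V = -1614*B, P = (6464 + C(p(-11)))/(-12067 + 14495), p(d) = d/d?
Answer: 24196588108/5620635 ≈ 4305.0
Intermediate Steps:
p(d) = 1
y(g) = -7*g
P = 1593/607 (P = (6464 - 92)/(-12067 + 14495) = 6372/2428 = 6372*(1/2428) = 1593/607 ≈ 2.6244)
V = 11298 (V = -1614*(-7) = 11298)
V/P + y(-86)/(-10585) = 11298/(1593/607) - 7*(-86)/(-10585) = 11298*(607/1593) + 602*(-1/10585) = 2285962/531 - 602/10585 = 24196588108/5620635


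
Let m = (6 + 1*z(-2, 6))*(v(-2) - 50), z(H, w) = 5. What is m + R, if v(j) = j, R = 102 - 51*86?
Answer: -4856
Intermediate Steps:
R = -4284 (R = 102 - 4386 = -4284)
m = -572 (m = (6 + 1*5)*(-2 - 50) = (6 + 5)*(-52) = 11*(-52) = -572)
m + R = -572 - 4284 = -4856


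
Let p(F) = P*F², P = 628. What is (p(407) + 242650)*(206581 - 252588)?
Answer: -4797160103554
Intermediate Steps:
p(F) = 628*F²
(p(407) + 242650)*(206581 - 252588) = (628*407² + 242650)*(206581 - 252588) = (628*165649 + 242650)*(-46007) = (104027572 + 242650)*(-46007) = 104270222*(-46007) = -4797160103554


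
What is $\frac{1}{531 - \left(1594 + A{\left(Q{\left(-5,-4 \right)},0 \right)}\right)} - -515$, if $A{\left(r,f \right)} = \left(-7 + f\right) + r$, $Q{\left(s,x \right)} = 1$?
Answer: $\frac{544354}{1057} \approx 515.0$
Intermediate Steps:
$A{\left(r,f \right)} = -7 + f + r$
$\frac{1}{531 - \left(1594 + A{\left(Q{\left(-5,-4 \right)},0 \right)}\right)} - -515 = \frac{1}{531 - 1588} - -515 = \frac{1}{531 - 1588} + 515 = \frac{1}{-1057} + 515 = - \frac{1}{1057} + 515 = \frac{544354}{1057}$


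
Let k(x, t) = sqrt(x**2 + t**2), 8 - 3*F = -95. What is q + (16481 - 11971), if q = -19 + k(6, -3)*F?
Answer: 4491 + 103*sqrt(5) ≈ 4721.3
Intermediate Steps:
F = 103/3 (F = 8/3 - 1/3*(-95) = 8/3 + 95/3 = 103/3 ≈ 34.333)
k(x, t) = sqrt(t**2 + x**2)
q = -19 + 103*sqrt(5) (q = -19 + sqrt((-3)**2 + 6**2)*(103/3) = -19 + sqrt(9 + 36)*(103/3) = -19 + sqrt(45)*(103/3) = -19 + (3*sqrt(5))*(103/3) = -19 + 103*sqrt(5) ≈ 211.31)
q + (16481 - 11971) = (-19 + 103*sqrt(5)) + (16481 - 11971) = (-19 + 103*sqrt(5)) + 4510 = 4491 + 103*sqrt(5)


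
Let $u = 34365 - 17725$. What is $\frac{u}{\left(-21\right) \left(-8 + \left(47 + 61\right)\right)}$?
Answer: $- \frac{832}{105} \approx -7.9238$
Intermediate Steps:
$u = 16640$ ($u = 34365 - 17725 = 16640$)
$\frac{u}{\left(-21\right) \left(-8 + \left(47 + 61\right)\right)} = \frac{16640}{\left(-21\right) \left(-8 + \left(47 + 61\right)\right)} = \frac{16640}{\left(-21\right) \left(-8 + 108\right)} = \frac{16640}{\left(-21\right) 100} = \frac{16640}{-2100} = 16640 \left(- \frac{1}{2100}\right) = - \frac{832}{105}$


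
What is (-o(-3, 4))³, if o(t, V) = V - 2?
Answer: -8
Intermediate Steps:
o(t, V) = -2 + V
(-o(-3, 4))³ = (-(-2 + 4))³ = (-1*2)³ = (-2)³ = -8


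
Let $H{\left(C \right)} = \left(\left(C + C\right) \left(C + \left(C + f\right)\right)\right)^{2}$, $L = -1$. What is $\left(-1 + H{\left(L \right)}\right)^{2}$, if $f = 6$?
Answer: $3969$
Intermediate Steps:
$H{\left(C \right)} = 4 C^{2} \left(6 + 2 C\right)^{2}$ ($H{\left(C \right)} = \left(\left(C + C\right) \left(C + \left(C + 6\right)\right)\right)^{2} = \left(2 C \left(C + \left(6 + C\right)\right)\right)^{2} = \left(2 C \left(6 + 2 C\right)\right)^{2} = 4 C^{2} \left(6 + 2 C\right)^{2}$)
$\left(-1 + H{\left(L \right)}\right)^{2} = \left(-1 + 16 \left(-1\right)^{2} \left(3 - 1\right)^{2}\right)^{2} = \left(-1 + 16 \cdot 1 \cdot 2^{2}\right)^{2} = \left(-1 + 16 \cdot 1 \cdot 4\right)^{2} = \left(-1 + 64\right)^{2} = 63^{2} = 3969$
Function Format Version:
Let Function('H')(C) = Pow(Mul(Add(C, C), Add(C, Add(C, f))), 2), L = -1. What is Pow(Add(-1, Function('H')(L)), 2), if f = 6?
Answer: 3969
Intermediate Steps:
Function('H')(C) = Mul(4, Pow(C, 2), Pow(Add(6, Mul(2, C)), 2)) (Function('H')(C) = Pow(Mul(Add(C, C), Add(C, Add(C, 6))), 2) = Pow(Mul(Mul(2, C), Add(C, Add(6, C))), 2) = Pow(Mul(Mul(2, C), Add(6, Mul(2, C))), 2) = Pow(Mul(2, C, Add(6, Mul(2, C))), 2) = Mul(4, Pow(C, 2), Pow(Add(6, Mul(2, C)), 2)))
Pow(Add(-1, Function('H')(L)), 2) = Pow(Add(-1, Mul(16, Pow(-1, 2), Pow(Add(3, -1), 2))), 2) = Pow(Add(-1, Mul(16, 1, Pow(2, 2))), 2) = Pow(Add(-1, Mul(16, 1, 4)), 2) = Pow(Add(-1, 64), 2) = Pow(63, 2) = 3969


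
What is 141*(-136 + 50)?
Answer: -12126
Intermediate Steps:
141*(-136 + 50) = 141*(-86) = -12126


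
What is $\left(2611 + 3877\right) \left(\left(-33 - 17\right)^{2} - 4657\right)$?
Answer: $-13994616$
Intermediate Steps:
$\left(2611 + 3877\right) \left(\left(-33 - 17\right)^{2} - 4657\right) = 6488 \left(\left(-50\right)^{2} - 4657\right) = 6488 \left(2500 - 4657\right) = 6488 \left(-2157\right) = -13994616$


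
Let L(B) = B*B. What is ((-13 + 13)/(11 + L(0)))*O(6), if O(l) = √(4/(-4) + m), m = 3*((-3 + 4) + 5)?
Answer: 0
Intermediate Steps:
L(B) = B²
m = 18 (m = 3*(1 + 5) = 3*6 = 18)
O(l) = √17 (O(l) = √(4/(-4) + 18) = √(4*(-¼) + 18) = √(-1 + 18) = √17)
((-13 + 13)/(11 + L(0)))*O(6) = ((-13 + 13)/(11 + 0²))*√17 = (0/(11 + 0))*√17 = (0/11)*√17 = (0*(1/11))*√17 = 0*√17 = 0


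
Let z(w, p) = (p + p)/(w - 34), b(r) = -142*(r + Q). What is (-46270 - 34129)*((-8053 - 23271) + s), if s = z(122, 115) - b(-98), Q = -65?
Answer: 17516493585/4 ≈ 4.3791e+9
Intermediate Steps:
b(r) = 9230 - 142*r (b(r) = -142*(r - 65) = -142*(-65 + r) = 9230 - 142*r)
z(w, p) = 2*p/(-34 + w) (z(w, p) = (2*p)/(-34 + w) = 2*p/(-34 + w))
s = -1018309/44 (s = 2*115/(-34 + 122) - (9230 - 142*(-98)) = 2*115/88 - (9230 + 13916) = 2*115*(1/88) - 1*23146 = 115/44 - 23146 = -1018309/44 ≈ -23143.)
(-46270 - 34129)*((-8053 - 23271) + s) = (-46270 - 34129)*((-8053 - 23271) - 1018309/44) = -80399*(-31324 - 1018309/44) = -80399*(-2396565/44) = 17516493585/4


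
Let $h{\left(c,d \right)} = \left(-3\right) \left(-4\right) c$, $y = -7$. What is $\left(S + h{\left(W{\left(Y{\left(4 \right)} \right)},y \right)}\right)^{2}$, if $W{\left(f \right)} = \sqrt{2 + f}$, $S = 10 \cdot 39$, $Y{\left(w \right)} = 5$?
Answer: $153108 + 9360 \sqrt{7} \approx 1.7787 \cdot 10^{5}$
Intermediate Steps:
$S = 390$
$h{\left(c,d \right)} = 12 c$
$\left(S + h{\left(W{\left(Y{\left(4 \right)} \right)},y \right)}\right)^{2} = \left(390 + 12 \sqrt{2 + 5}\right)^{2} = \left(390 + 12 \sqrt{7}\right)^{2}$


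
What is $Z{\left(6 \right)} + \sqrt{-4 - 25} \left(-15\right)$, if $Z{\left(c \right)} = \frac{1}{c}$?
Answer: $\frac{1}{6} - 15 i \sqrt{29} \approx 0.16667 - 80.777 i$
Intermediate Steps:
$Z{\left(6 \right)} + \sqrt{-4 - 25} \left(-15\right) = \frac{1}{6} + \sqrt{-4 - 25} \left(-15\right) = \frac{1}{6} + \sqrt{-29} \left(-15\right) = \frac{1}{6} + i \sqrt{29} \left(-15\right) = \frac{1}{6} - 15 i \sqrt{29}$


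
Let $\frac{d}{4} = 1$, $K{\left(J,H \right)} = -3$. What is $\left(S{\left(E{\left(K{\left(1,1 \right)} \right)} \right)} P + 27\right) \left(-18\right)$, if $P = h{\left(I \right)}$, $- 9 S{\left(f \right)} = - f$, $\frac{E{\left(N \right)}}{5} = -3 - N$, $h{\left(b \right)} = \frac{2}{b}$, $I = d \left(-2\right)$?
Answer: $-486$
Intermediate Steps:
$d = 4$ ($d = 4 \cdot 1 = 4$)
$I = -8$ ($I = 4 \left(-2\right) = -8$)
$E{\left(N \right)} = -15 - 5 N$ ($E{\left(N \right)} = 5 \left(-3 - N\right) = -15 - 5 N$)
$S{\left(f \right)} = \frac{f}{9}$ ($S{\left(f \right)} = - \frac{\left(-1\right) f}{9} = \frac{f}{9}$)
$P = - \frac{1}{4}$ ($P = \frac{2}{-8} = 2 \left(- \frac{1}{8}\right) = - \frac{1}{4} \approx -0.25$)
$\left(S{\left(E{\left(K{\left(1,1 \right)} \right)} \right)} P + 27\right) \left(-18\right) = \left(\frac{-15 - -15}{9} \left(- \frac{1}{4}\right) + 27\right) \left(-18\right) = \left(\frac{-15 + 15}{9} \left(- \frac{1}{4}\right) + 27\right) \left(-18\right) = \left(\frac{1}{9} \cdot 0 \left(- \frac{1}{4}\right) + 27\right) \left(-18\right) = \left(0 \left(- \frac{1}{4}\right) + 27\right) \left(-18\right) = \left(0 + 27\right) \left(-18\right) = 27 \left(-18\right) = -486$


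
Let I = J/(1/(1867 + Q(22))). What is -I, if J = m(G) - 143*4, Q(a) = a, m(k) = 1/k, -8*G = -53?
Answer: 57251812/53 ≈ 1.0802e+6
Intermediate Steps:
G = 53/8 (G = -⅛*(-53) = 53/8 ≈ 6.6250)
J = -30308/53 (J = 1/(53/8) - 143*4 = 8/53 - 572 = -30308/53 ≈ -571.85)
I = -57251812/53 (I = -30308/(53*(1/(1867 + 22))) = -30308/(53*(1/1889)) = -30308/(53*1/1889) = -30308/53*1889 = -57251812/53 ≈ -1.0802e+6)
-I = -1*(-57251812/53) = 57251812/53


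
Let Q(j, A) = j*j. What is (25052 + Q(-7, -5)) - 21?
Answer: 25080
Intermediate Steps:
Q(j, A) = j**2
(25052 + Q(-7, -5)) - 21 = (25052 + (-7)**2) - 21 = (25052 + 49) - 21 = 25101 - 21 = 25080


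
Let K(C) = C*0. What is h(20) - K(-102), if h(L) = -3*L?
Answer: -60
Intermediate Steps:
K(C) = 0
h(20) - K(-102) = -3*20 - 1*0 = -60 + 0 = -60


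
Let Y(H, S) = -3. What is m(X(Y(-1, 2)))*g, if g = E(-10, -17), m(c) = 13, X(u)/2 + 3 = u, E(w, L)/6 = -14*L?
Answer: 18564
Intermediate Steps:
E(w, L) = -84*L (E(w, L) = 6*(-14*L) = -84*L)
X(u) = -6 + 2*u
g = 1428 (g = -84*(-17) = 1428)
m(X(Y(-1, 2)))*g = 13*1428 = 18564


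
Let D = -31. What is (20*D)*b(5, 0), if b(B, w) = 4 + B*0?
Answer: -2480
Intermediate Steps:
b(B, w) = 4 (b(B, w) = 4 + 0 = 4)
(20*D)*b(5, 0) = (20*(-31))*4 = -620*4 = -2480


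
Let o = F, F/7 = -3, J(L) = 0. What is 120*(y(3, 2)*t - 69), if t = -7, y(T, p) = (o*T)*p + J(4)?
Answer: 97560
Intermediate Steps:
F = -21 (F = 7*(-3) = -21)
o = -21
y(T, p) = -21*T*p (y(T, p) = (-21*T)*p + 0 = -21*T*p + 0 = -21*T*p)
120*(y(3, 2)*t - 69) = 120*(-21*3*2*(-7) - 69) = 120*(-126*(-7) - 69) = 120*(882 - 69) = 120*813 = 97560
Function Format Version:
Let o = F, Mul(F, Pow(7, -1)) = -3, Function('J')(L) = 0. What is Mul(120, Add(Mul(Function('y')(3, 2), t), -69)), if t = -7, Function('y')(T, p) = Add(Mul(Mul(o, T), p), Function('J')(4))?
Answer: 97560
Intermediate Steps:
F = -21 (F = Mul(7, -3) = -21)
o = -21
Function('y')(T, p) = Mul(-21, T, p) (Function('y')(T, p) = Add(Mul(Mul(-21, T), p), 0) = Add(Mul(-21, T, p), 0) = Mul(-21, T, p))
Mul(120, Add(Mul(Function('y')(3, 2), t), -69)) = Mul(120, Add(Mul(Mul(-21, 3, 2), -7), -69)) = Mul(120, Add(Mul(-126, -7), -69)) = Mul(120, Add(882, -69)) = Mul(120, 813) = 97560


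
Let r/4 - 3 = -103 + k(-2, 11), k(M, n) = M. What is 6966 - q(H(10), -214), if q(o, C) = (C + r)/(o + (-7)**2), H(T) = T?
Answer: 411616/59 ≈ 6976.5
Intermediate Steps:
r = -408 (r = 12 + 4*(-103 - 2) = 12 + 4*(-105) = 12 - 420 = -408)
q(o, C) = (-408 + C)/(49 + o) (q(o, C) = (C - 408)/(o + (-7)**2) = (-408 + C)/(o + 49) = (-408 + C)/(49 + o))
6966 - q(H(10), -214) = 6966 - (-408 - 214)/(49 + 10) = 6966 - (-622)/59 = 6966 - 1*(-622/59) = 6966 + 622/59 = 411616/59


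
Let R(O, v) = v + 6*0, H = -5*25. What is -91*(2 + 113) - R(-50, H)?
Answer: -10340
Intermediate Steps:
H = -125
R(O, v) = v (R(O, v) = v + 0 = v)
-91*(2 + 113) - R(-50, H) = -91*(2 + 113) - 1*(-125) = -91*115 + 125 = -10465 + 125 = -10340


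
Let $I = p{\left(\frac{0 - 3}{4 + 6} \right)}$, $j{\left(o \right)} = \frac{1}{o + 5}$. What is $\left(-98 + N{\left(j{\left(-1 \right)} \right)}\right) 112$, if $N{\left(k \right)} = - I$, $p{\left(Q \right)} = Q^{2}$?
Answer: $- \frac{274652}{25} \approx -10986.0$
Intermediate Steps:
$j{\left(o \right)} = \frac{1}{5 + o}$
$I = \frac{9}{100}$ ($I = \left(\frac{0 - 3}{4 + 6}\right)^{2} = \left(- \frac{3}{10}\right)^{2} = \frac{9}{100} \approx 0.09$)
$N{\left(k \right)} = - \frac{9}{100}$ ($N{\left(k \right)} = \left(-1\right) \frac{9}{100} = - \frac{9}{100}$)
$\left(-98 + N{\left(j{\left(-1 \right)} \right)}\right) 112 = \left(-98 - \frac{9}{100}\right) 112 = \left(- \frac{9809}{100}\right) 112 = - \frac{274652}{25}$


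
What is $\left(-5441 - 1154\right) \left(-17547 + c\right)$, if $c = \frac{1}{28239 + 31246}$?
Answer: $\frac{1376750164786}{11897} \approx 1.1572 \cdot 10^{8}$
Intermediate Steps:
$c = \frac{1}{59485} \approx 1.6811 \cdot 10^{-5}$
$\left(-5441 - 1154\right) \left(-17547 + c\right) = \left(-5441 - 1154\right) \left(-17547 + \frac{1}{59485}\right) = \left(-6595\right) \left(- \frac{1043783294}{59485}\right) = \frac{1376750164786}{11897}$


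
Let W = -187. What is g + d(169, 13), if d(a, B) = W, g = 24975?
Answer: 24788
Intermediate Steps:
d(a, B) = -187
g + d(169, 13) = 24975 - 187 = 24788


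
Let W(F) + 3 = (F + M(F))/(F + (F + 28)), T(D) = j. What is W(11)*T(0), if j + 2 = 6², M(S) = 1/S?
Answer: -25976/275 ≈ -94.458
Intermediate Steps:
j = 34 (j = -2 + 6² = -2 + 36 = 34)
T(D) = 34
W(F) = -3 + (F + 1/F)/(28 + 2*F) (W(F) = -3 + (F + 1/F)/(F + (F + 28)) = -3 + (F + 1/F)/(F + (28 + F)) = -3 + (F + 1/F)/(28 + 2*F))
W(11)*T(0) = ((½)*(1 - 1*11*(84 + 5*11))/(11*(14 + 11)))*34 = ((½)*(1/11)*(1 - 1*11*(84 + 55))/25)*34 = ((½)*(1/11)*(1/25)*(1 - 1*11*139))*34 = ((½)*(1/11)*(1/25)*(1 - 1529))*34 = ((½)*(1/11)*(1/25)*(-1528))*34 = -764/275*34 = -25976/275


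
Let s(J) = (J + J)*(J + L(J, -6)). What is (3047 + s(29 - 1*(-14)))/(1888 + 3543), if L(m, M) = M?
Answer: 6229/5431 ≈ 1.1469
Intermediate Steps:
s(J) = 2*J*(-6 + J) (s(J) = (J + J)*(J - 6) = (2*J)*(-6 + J) = 2*J*(-6 + J))
(3047 + s(29 - 1*(-14)))/(1888 + 3543) = (3047 + 2*(29 - 1*(-14))*(-6 + (29 - 1*(-14))))/(1888 + 3543) = (3047 + 2*(29 + 14)*(-6 + (29 + 14)))/5431 = (3047 + 2*43*(-6 + 43))*(1/5431) = (3047 + 2*43*37)*(1/5431) = (3047 + 3182)*(1/5431) = 6229*(1/5431) = 6229/5431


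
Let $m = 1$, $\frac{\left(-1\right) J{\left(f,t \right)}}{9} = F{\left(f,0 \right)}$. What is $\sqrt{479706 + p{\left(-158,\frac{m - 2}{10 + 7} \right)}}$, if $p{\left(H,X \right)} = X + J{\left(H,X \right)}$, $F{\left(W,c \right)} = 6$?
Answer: $\frac{\sqrt{138619411}}{17} \approx 692.57$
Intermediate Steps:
$J{\left(f,t \right)} = -54$ ($J{\left(f,t \right)} = \left(-9\right) 6 = -54$)
$p{\left(H,X \right)} = -54 + X$ ($p{\left(H,X \right)} = X - 54 = -54 + X$)
$\sqrt{479706 + p{\left(-158,\frac{m - 2}{10 + 7} \right)}} = \sqrt{479706 - \left(54 - \frac{1 - 2}{10 + 7}\right)} = \sqrt{479706 - \frac{919}{17}} = \sqrt{\frac{8154083}{17}} = \frac{\sqrt{138619411}}{17}$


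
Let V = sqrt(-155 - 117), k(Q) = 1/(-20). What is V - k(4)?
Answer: 1/20 + 4*I*sqrt(17) ≈ 0.05 + 16.492*I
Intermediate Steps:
k(Q) = -1/20
V = 4*I*sqrt(17) (V = sqrt(-272) = 4*I*sqrt(17) ≈ 16.492*I)
V - k(4) = 4*I*sqrt(17) - 1*(-1/20) = 4*I*sqrt(17) + 1/20 = 1/20 + 4*I*sqrt(17)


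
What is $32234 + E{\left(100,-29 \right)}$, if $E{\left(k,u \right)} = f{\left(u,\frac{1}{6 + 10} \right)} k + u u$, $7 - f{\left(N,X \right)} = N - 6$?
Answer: $37275$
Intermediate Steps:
$f{\left(N,X \right)} = 13 - N$ ($f{\left(N,X \right)} = 7 - \left(N - 6\right) = 7 - \left(-6 + N\right) = 13 - N$)
$E{\left(k,u \right)} = u^{2} + k \left(13 - u\right)$ ($E{\left(k,u \right)} = \left(13 - u\right) k + u u = k \left(13 - u\right) + u^{2} = u^{2} + k \left(13 - u\right)$)
$32234 + E{\left(100,-29 \right)} = 32234 - \left(-841 + 100 \left(-13 - 29\right)\right) = 32234 - \left(-841 + 100 \left(-42\right)\right) = 32234 + \left(841 + 4200\right) = 32234 + 5041 = 37275$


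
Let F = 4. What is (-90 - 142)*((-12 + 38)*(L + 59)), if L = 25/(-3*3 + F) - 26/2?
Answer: -247312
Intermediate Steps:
L = -18 (L = 25/(-3*3 + 4) - 26/2 = 25/(-9 + 4) - 26*½ = 25/(-5) - 13 = 25*(-⅕) - 13 = -5 - 13 = -18)
(-90 - 142)*((-12 + 38)*(L + 59)) = (-90 - 142)*((-12 + 38)*(-18 + 59)) = -6032*41 = -232*1066 = -247312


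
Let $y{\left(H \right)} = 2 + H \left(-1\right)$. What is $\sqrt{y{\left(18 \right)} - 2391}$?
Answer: $i \sqrt{2407} \approx 49.061 i$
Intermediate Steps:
$y{\left(H \right)} = 2 - H$
$\sqrt{y{\left(18 \right)} - 2391} = \sqrt{\left(2 - 18\right) - 2391} = \sqrt{-16 - 2391} = \sqrt{-2407} = i \sqrt{2407}$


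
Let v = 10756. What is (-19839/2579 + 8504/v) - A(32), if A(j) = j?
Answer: -269781909/6934931 ≈ -38.902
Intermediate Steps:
(-19839/2579 + 8504/v) - A(32) = (-19839/2579 + 8504/10756) - 1*32 = (-19839*1/2579 + 8504*(1/10756)) - 32 = (-19839/2579 + 2126/2689) - 32 = -47864117/6934931 - 32 = -269781909/6934931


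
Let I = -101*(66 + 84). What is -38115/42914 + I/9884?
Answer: -128359470/53020247 ≈ -2.4210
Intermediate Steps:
I = -15150 (I = -101*150 = -15150)
-38115/42914 + I/9884 = -38115/42914 - 15150/9884 = -38115*1/42914 - 15150*1/9884 = -38115/42914 - 7575/4942 = -128359470/53020247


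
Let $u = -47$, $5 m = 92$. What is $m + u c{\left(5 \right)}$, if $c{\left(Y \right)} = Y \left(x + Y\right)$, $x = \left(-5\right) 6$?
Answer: $\frac{29467}{5} \approx 5893.4$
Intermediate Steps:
$m = \frac{92}{5}$ ($m = \frac{1}{5} \cdot 92 = \frac{92}{5} \approx 18.4$)
$x = -30$
$c{\left(Y \right)} = Y \left(-30 + Y\right)$
$m + u c{\left(5 \right)} = \frac{92}{5} - 47 \cdot 5 \left(-30 + 5\right) = \frac{92}{5} - 47 \cdot 5 \left(-25\right) = \frac{92}{5} - -5875 = \frac{92}{5} + 5875 = \frac{29467}{5}$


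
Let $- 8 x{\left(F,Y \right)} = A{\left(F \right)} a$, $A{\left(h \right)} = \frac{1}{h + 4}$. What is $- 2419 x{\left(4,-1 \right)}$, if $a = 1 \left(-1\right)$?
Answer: $- \frac{2419}{64} \approx -37.797$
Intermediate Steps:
$A{\left(h \right)} = \frac{1}{4 + h}$
$a = -1$
$x{\left(F,Y \right)} = \frac{1}{8 \left(4 + F\right)}$ ($x{\left(F,Y \right)} = - \frac{\frac{1}{4 + F} \left(-1\right)}{8} = - \frac{\left(-1\right) \frac{1}{4 + F}}{8} = \frac{1}{8 \left(4 + F\right)}$)
$- 2419 x{\left(4,-1 \right)} = - 2419 \frac{1}{8 \left(4 + 4\right)} = - 2419 \frac{1}{8 \cdot 8} = - 2419 \cdot \frac{1}{8} \cdot \frac{1}{8} = \left(-2419\right) \frac{1}{64} = - \frac{2419}{64}$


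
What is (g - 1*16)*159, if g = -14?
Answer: -4770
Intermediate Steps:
(g - 1*16)*159 = (-14 - 1*16)*159 = (-14 - 16)*159 = -30*159 = -4770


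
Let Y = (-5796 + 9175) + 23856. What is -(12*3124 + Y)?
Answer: -64723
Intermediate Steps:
Y = 27235 (Y = 3379 + 23856 = 27235)
-(12*3124 + Y) = -(12*3124 + 27235) = -(37488 + 27235) = -1*64723 = -64723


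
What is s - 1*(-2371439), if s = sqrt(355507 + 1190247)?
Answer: 2371439 + 7*sqrt(31546) ≈ 2.3727e+6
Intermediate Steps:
s = 7*sqrt(31546) (s = sqrt(1545754) = 7*sqrt(31546) ≈ 1243.3)
s - 1*(-2371439) = 7*sqrt(31546) - 1*(-2371439) = 7*sqrt(31546) + 2371439 = 2371439 + 7*sqrt(31546)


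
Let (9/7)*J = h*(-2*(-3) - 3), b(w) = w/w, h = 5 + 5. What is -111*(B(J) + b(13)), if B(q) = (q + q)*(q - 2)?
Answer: -331853/3 ≈ -1.1062e+5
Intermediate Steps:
h = 10
b(w) = 1
J = 70/3 (J = 7*(10*(-2*(-3) - 3))/9 = 7*(10*(6 - 3))/9 = 7*(10*3)/9 = (7/9)*30 = 70/3 ≈ 23.333)
B(q) = 2*q*(-2 + q) (B(q) = (2*q)*(-2 + q) = 2*q*(-2 + q))
-111*(B(J) + b(13)) = -111*(2*(70/3)*(-2 + 70/3) + 1) = -111*(2*(70/3)*(64/3) + 1) = -111*(8960/9 + 1) = -111*8969/9 = -331853/3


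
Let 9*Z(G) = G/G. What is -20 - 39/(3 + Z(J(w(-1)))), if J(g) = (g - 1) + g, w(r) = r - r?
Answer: -911/28 ≈ -32.536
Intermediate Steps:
w(r) = 0
J(g) = -1 + 2*g (J(g) = (-1 + g) + g = -1 + 2*g)
Z(G) = ⅑ (Z(G) = (G/G)/9 = (⅑)*1 = ⅑)
-20 - 39/(3 + Z(J(w(-1)))) = -20 - 39/(3 + ⅑) = -20 - 39/28/9 = -20 - 39*9/28 = -20 - 351/28 = -911/28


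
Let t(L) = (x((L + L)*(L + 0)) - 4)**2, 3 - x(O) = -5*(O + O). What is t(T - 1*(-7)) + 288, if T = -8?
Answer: 649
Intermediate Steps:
x(O) = 3 + 10*O (x(O) = 3 - (-5)*(O + O) = 3 - (-5)*2*O = 3 - (-10)*O = 3 + 10*O)
t(L) = (-1 + 20*L**2)**2 (t(L) = ((3 + 10*((L + L)*(L + 0))) - 4)**2 = ((3 + 10*((2*L)*L)) - 4)**2 = ((3 + 10*(2*L**2)) - 4)**2 = ((3 + 20*L**2) - 4)**2 = (-1 + 20*L**2)**2)
t(T - 1*(-7)) + 288 = (-1 + 20*(-8 - 1*(-7))**2)**2 + 288 = (-1 + 20*(-8 + 7)**2)**2 + 288 = (-1 + 20*(-1)**2)**2 + 288 = (-1 + 20*1)**2 + 288 = (-1 + 20)**2 + 288 = 19**2 + 288 = 361 + 288 = 649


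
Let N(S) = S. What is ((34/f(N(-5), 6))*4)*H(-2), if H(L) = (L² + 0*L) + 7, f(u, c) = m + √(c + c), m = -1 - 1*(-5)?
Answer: 1496 - 748*√3 ≈ 200.43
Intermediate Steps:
m = 4 (m = -1 + 5 = 4)
f(u, c) = 4 + √2*√c (f(u, c) = 4 + √(c + c) = 4 + √(2*c) = 4 + √2*√c)
H(L) = 7 + L² (H(L) = (L² + 0) + 7 = L² + 7 = 7 + L²)
((34/f(N(-5), 6))*4)*H(-2) = ((34/(4 + √2*√6))*4)*(7 + (-2)²) = ((34/(4 + 2*√3))*4)*(7 + 4) = (136/(4 + 2*√3))*11 = 1496/(4 + 2*√3)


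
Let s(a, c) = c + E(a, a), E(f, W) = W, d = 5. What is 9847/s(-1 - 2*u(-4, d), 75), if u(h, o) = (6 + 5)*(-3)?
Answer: 9847/140 ≈ 70.336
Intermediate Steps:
u(h, o) = -33 (u(h, o) = 11*(-3) = -33)
s(a, c) = a + c (s(a, c) = c + a = a + c)
9847/s(-1 - 2*u(-4, d), 75) = 9847/((-1 - 2*(-33)) + 75) = 9847/((-1 + 66) + 75) = 9847/(65 + 75) = 9847/140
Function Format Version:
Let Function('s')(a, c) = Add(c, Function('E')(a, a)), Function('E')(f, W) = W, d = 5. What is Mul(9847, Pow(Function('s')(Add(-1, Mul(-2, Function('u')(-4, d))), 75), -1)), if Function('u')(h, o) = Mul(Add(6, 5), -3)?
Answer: Rational(9847, 140) ≈ 70.336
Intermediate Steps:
Function('u')(h, o) = -33 (Function('u')(h, o) = Mul(11, -3) = -33)
Function('s')(a, c) = Add(a, c) (Function('s')(a, c) = Add(c, a) = Add(a, c))
Mul(9847, Pow(Function('s')(Add(-1, Mul(-2, Function('u')(-4, d))), 75), -1)) = Mul(9847, Pow(Add(Add(-1, Mul(-2, -33)), 75), -1)) = Mul(9847, Pow(Add(Add(-1, 66), 75), -1)) = Mul(9847, Pow(Add(65, 75), -1)) = Mul(9847, Pow(140, -1)) = Mul(9847, Rational(1, 140)) = Rational(9847, 140)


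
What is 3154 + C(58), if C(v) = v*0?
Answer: 3154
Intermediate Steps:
C(v) = 0
3154 + C(58) = 3154 + 0 = 3154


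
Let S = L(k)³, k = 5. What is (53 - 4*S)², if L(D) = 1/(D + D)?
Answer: 175536001/62500 ≈ 2808.6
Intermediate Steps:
L(D) = 1/(2*D)
S = 1/1000 (S = ((½)/5)³ = ((½)*(⅕))³ = (⅒)³ = 1/1000 ≈ 0.0010000)
(53 - 4*S)² = (53 - 4*1/1000)² = (53 - 1/250)² = (13249/250)² = 175536001/62500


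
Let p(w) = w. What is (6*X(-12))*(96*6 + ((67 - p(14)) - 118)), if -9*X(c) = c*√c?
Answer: 8176*I*√3 ≈ 14161.0*I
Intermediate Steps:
X(c) = -c^(3/2)/9 (X(c) = -c*√c/9 = -c^(3/2)/9)
(6*X(-12))*(96*6 + ((67 - p(14)) - 118)) = (6*(-(-8)*I*√3/3))*(96*6 + ((67 - 1*14) - 118)) = (6*(-(-8)*I*√3/3))*(576 + ((67 - 14) - 118)) = (6*(8*I*√3/3))*(576 + (53 - 118)) = (16*I*√3)*(576 - 65) = (16*I*√3)*511 = 8176*I*√3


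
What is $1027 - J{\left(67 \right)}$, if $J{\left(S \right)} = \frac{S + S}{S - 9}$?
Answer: $\frac{29716}{29} \approx 1024.7$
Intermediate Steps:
$J{\left(S \right)} = \frac{2 S}{-9 + S}$
$1027 - J{\left(67 \right)} = 1027 - 2 \cdot 67 \frac{1}{-9 + 67} = 1027 - 2 \cdot 67 \cdot \frac{1}{58} = 1027 - \frac{67}{29} = \frac{29716}{29}$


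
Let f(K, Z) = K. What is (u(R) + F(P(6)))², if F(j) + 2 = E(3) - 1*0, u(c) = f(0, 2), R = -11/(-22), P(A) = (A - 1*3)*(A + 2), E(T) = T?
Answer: 1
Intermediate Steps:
P(A) = (-3 + A)*(2 + A) (P(A) = (A - 3)*(2 + A) = (-3 + A)*(2 + A))
R = ½ (R = -11*(-1/22) = ½ ≈ 0.50000)
u(c) = 0
F(j) = 1 (F(j) = -2 + (3 - 1*0) = -2 + (3 + 0) = -2 + 3 = 1)
(u(R) + F(P(6)))² = (0 + 1)² = 1² = 1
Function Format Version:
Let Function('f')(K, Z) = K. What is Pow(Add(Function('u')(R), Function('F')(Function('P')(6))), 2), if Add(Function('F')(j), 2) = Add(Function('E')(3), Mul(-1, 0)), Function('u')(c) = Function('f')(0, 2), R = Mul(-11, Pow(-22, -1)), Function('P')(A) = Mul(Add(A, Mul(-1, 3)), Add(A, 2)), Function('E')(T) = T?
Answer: 1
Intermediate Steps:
Function('P')(A) = Mul(Add(-3, A), Add(2, A)) (Function('P')(A) = Mul(Add(A, -3), Add(2, A)) = Mul(Add(-3, A), Add(2, A)))
R = Rational(1, 2) (R = Mul(-11, Rational(-1, 22)) = Rational(1, 2) ≈ 0.50000)
Function('u')(c) = 0
Function('F')(j) = 1 (Function('F')(j) = Add(-2, Add(3, Mul(-1, 0))) = Add(-2, Add(3, 0)) = Add(-2, 3) = 1)
Pow(Add(Function('u')(R), Function('F')(Function('P')(6))), 2) = Pow(Add(0, 1), 2) = Pow(1, 2) = 1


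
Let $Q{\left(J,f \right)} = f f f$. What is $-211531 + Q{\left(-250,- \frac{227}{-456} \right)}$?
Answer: $- \frac{20057107270213}{94818816} \approx -2.1153 \cdot 10^{5}$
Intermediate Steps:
$Q{\left(J,f \right)} = f^{3}$ ($Q{\left(J,f \right)} = f^{2} f = f^{3}$)
$-211531 + Q{\left(-250,- \frac{227}{-456} \right)} = -211531 + \left(- \frac{227}{-456}\right)^{3} = -211531 + \left(\left(-227\right) \left(- \frac{1}{456}\right)\right)^{3} = -211531 + \left(\frac{227}{456}\right)^{3} = -211531 + \frac{11697083}{94818816} = - \frac{20057107270213}{94818816}$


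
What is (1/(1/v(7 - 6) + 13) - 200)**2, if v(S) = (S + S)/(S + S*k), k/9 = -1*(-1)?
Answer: 12952801/324 ≈ 39978.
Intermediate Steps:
k = 9 (k = 9*(-1*(-1)) = 9*1 = 9)
v(S) = 1/5 (v(S) = (S + S)/(S + S*9) = (2*S)/(S + 9*S) = (2*S)/((10*S)) = (2*S)*(1/(10*S)) = 1/5)
(1/(1/v(7 - 6) + 13) - 200)**2 = (1/(1/(1/5) + 13) - 200)**2 = (1/(5 + 13) - 200)**2 = (1/18 - 200)**2 = (-3599/18)**2 = 12952801/324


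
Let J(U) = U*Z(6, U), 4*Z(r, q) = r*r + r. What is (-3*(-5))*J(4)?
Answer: 630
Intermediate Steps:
Z(r, q) = r/4 + r²/4 (Z(r, q) = (r*r + r)/4 = (r² + r)/4 = (r + r²)/4 = r/4 + r²/4)
J(U) = 21*U/2 (J(U) = U*((¼)*6*(1 + 6)) = U*((¼)*6*7) = U*(21/2) = 21*U/2)
(-3*(-5))*J(4) = (-3*(-5))*((21/2)*4) = 15*42 = 630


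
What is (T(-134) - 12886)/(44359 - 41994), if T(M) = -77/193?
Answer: -497415/91289 ≈ -5.4488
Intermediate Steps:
T(M) = -77/193 (T(M) = -77*1/193 = -77/193)
(T(-134) - 12886)/(44359 - 41994) = (-77/193 - 12886)/(44359 - 41994) = -2487075/193/2365 = -2487075/193*1/2365 = -497415/91289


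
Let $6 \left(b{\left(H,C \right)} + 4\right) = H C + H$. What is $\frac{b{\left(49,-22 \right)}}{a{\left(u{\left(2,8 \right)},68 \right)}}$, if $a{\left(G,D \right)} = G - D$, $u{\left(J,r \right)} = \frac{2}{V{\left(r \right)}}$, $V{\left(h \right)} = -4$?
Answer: $\frac{351}{137} \approx 2.562$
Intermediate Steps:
$b{\left(H,C \right)} = -4 + \frac{H}{6} + \frac{C H}{6}$ ($b{\left(H,C \right)} = -4 + \frac{H C + H}{6} = -4 + \frac{C H + H}{6} = -4 + \frac{H + C H}{6} = -4 + \left(\frac{H}{6} + \frac{C H}{6}\right) = -4 + \frac{H}{6} + \frac{C H}{6}$)
$u{\left(J,r \right)} = - \frac{1}{2}$ ($u{\left(J,r \right)} = \frac{2}{-4} = 2 \left(- \frac{1}{4}\right) = - \frac{1}{2}$)
$\frac{b{\left(49,-22 \right)}}{a{\left(u{\left(2,8 \right)},68 \right)}} = \frac{-4 + \frac{1}{6} \cdot 49 + \frac{1}{6} \left(-22\right) 49}{- \frac{1}{2} - 68} = \frac{-4 + \frac{49}{6} - \frac{539}{3}}{- \frac{1}{2} - 68} = - \frac{351}{2 \left(- \frac{137}{2}\right)} = \left(- \frac{351}{2}\right) \left(- \frac{2}{137}\right) = \frac{351}{137}$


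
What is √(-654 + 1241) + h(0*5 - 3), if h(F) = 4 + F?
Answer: 1 + √587 ≈ 25.228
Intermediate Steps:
√(-654 + 1241) + h(0*5 - 3) = √(-654 + 1241) + (4 + (0*5 - 3)) = √587 + (4 + (0 - 3)) = √587 + (4 - 3) = √587 + 1 = 1 + √587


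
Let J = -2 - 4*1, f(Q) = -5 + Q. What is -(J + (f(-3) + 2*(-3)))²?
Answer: -400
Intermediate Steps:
J = -6 (J = -2 - 4 = -6)
-(J + (f(-3) + 2*(-3)))² = -(-6 + ((-5 - 3) + 2*(-3)))² = -(-6 + (-8 - 6))² = -(-6 - 14)² = -1*(-20)² = -1*400 = -400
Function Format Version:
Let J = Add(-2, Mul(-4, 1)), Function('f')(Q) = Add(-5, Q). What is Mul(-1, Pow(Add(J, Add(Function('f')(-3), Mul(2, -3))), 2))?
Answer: -400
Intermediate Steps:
J = -6 (J = Add(-2, -4) = -6)
Mul(-1, Pow(Add(J, Add(Function('f')(-3), Mul(2, -3))), 2)) = Mul(-1, Pow(Add(-6, Add(Add(-5, -3), Mul(2, -3))), 2)) = Mul(-1, Pow(Add(-6, Add(-8, -6)), 2)) = Mul(-1, Pow(Add(-6, -14), 2)) = Mul(-1, Pow(-20, 2)) = Mul(-1, 400) = -400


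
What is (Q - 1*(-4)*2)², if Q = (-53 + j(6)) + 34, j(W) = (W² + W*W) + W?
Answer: 4489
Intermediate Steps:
j(W) = W + 2*W² (j(W) = (W² + W²) + W = 2*W² + W = W + 2*W²)
Q = 59 (Q = (-53 + 6*(1 + 2*6)) + 34 = (-53 + 6*(1 + 12)) + 34 = (-53 + 6*13) + 34 = (-53 + 78) + 34 = 25 + 34 = 59)
(Q - 1*(-4)*2)² = (59 - 1*(-4)*2)² = (59 + 4*2)² = (59 + 8)² = 67² = 4489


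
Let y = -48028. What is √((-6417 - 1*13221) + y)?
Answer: I*√67666 ≈ 260.13*I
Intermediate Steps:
√((-6417 - 1*13221) + y) = √((-6417 - 1*13221) - 48028) = √((-6417 - 13221) - 48028) = √(-19638 - 48028) = √(-67666) = I*√67666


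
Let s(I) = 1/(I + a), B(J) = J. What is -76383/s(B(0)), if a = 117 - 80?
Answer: -2826171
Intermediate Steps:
a = 37
s(I) = 1/(37 + I) (s(I) = 1/(I + 37) = 1/(37 + I))
-76383/s(B(0)) = -76383/(1/(37 + 0)) = -76383/(1/37) = -76383/1/37 = -76383*37 = -2826171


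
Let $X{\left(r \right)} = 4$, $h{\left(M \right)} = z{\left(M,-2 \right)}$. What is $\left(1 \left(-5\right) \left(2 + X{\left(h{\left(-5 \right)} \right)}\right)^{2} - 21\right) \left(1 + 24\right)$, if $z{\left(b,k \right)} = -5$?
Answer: $-5025$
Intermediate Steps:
$h{\left(M \right)} = -5$
$\left(1 \left(-5\right) \left(2 + X{\left(h{\left(-5 \right)} \right)}\right)^{2} - 21\right) \left(1 + 24\right) = \left(1 \left(-5\right) \left(2 + 4\right)^{2} - 21\right) \left(1 + 24\right) = \left(- 5 \cdot 6^{2} - 21\right) 25 = \left(\left(-5\right) 36 - 21\right) 25 = \left(-180 - 21\right) 25 = \left(-201\right) 25 = -5025$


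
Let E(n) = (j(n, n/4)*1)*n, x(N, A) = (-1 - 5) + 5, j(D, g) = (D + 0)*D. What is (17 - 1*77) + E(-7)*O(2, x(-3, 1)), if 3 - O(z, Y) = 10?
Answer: 2341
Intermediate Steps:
j(D, g) = D² (j(D, g) = D*D = D²)
x(N, A) = -1 (x(N, A) = -6 + 5 = -1)
O(z, Y) = -7 (O(z, Y) = 3 - 1*10 = 3 - 10 = -7)
E(n) = n³ (E(n) = (n²*1)*n = n²*n = n³)
(17 - 1*77) + E(-7)*O(2, x(-3, 1)) = (17 - 1*77) + (-7)³*(-7) = (17 - 77) - 343*(-7) = -60 + 2401 = 2341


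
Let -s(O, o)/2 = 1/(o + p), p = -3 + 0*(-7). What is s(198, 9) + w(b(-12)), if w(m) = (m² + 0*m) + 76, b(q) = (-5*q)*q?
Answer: 1555427/3 ≈ 5.1848e+5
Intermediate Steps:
p = -3 (p = -3 + 0 = -3)
b(q) = -5*q²
w(m) = 76 + m² (w(m) = (m² + 0) + 76 = m² + 76 = 76 + m²)
s(O, o) = -2/(-3 + o) (s(O, o) = -2/(o - 3) = -2/(-3 + o))
s(198, 9) + w(b(-12)) = -2/(-3 + 9) + (76 + (-5*(-12)²)²) = -2/6 + (76 + (-5*144)²) = -2*⅙ + (76 + (-720)²) = -⅓ + (76 + 518400) = -⅓ + 518476 = 1555427/3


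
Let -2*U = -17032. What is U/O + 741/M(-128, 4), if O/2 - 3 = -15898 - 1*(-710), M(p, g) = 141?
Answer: 3550569/713695 ≈ 4.9749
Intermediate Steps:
U = 8516 (U = -½*(-17032) = 8516)
O = -30370 (O = 6 + 2*(-15898 - 1*(-710)) = 6 + 2*(-15898 + 710) = 6 + 2*(-15188) = 6 - 30376 = -30370)
U/O + 741/M(-128, 4) = 8516/(-30370) + 741/141 = 8516*(-1/30370) + 741*(1/141) = -4258/15185 + 247/47 = 3550569/713695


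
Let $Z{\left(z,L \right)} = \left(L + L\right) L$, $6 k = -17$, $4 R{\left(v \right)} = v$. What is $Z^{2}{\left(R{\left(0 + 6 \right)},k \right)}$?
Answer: $\frac{83521}{324} \approx 257.78$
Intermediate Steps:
$R{\left(v \right)} = \frac{v}{4}$
$k = - \frac{17}{6}$ ($k = \frac{1}{6} \left(-17\right) = - \frac{17}{6} \approx -2.8333$)
$Z{\left(z,L \right)} = 2 L^{2}$ ($Z{\left(z,L \right)} = 2 L L = 2 L^{2}$)
$Z^{2}{\left(R{\left(0 + 6 \right)},k \right)} = \left(2 \left(- \frac{17}{6}\right)^{2}\right)^{2} = \left(2 \cdot \frac{289}{36}\right)^{2} = \left(\frac{289}{18}\right)^{2} = \frac{83521}{324}$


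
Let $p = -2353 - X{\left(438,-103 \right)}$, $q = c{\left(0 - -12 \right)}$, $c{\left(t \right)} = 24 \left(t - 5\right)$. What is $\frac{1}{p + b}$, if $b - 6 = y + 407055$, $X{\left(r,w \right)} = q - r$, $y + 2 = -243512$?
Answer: $\frac{1}{161464} \approx 6.1933 \cdot 10^{-6}$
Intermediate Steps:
$y = -243514$ ($y = -2 - 243512 = -243514$)
$c{\left(t \right)} = -120 + 24 t$ ($c{\left(t \right)} = 24 \left(-5 + t\right) = -120 + 24 t$)
$q = 168$ ($q = -120 + 24 \left(0 - -12\right) = -120 + 24 \left(0 + 12\right) = -120 + 24 \cdot 12 = -120 + 288 = 168$)
$X{\left(r,w \right)} = 168 - r$
$b = 163547$ ($b = 6 + \left(-243514 + 407055\right) = 6 + 163541 = 163547$)
$p = -2083$ ($p = -2353 - \left(168 - 438\right) = -2353 - -270 = -2353 + 270 = -2083$)
$\frac{1}{p + b} = \frac{1}{-2083 + 163547} = \frac{1}{161464}$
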